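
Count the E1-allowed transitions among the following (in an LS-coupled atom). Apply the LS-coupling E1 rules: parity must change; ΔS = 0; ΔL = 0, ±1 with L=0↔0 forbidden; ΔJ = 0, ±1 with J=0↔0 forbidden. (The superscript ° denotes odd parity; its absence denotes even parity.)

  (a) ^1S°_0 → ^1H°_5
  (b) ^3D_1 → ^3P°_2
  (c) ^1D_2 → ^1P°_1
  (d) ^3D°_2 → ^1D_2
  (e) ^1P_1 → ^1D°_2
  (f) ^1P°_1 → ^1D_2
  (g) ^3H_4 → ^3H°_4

(a) forbidden (parity, ΔL, ΔJ fail)
(b) allowed
(c) allowed
(d) forbidden (ΔS fails)
(e) allowed
(f) allowed
(g) allowed
Total allowed: 5 of 7.

5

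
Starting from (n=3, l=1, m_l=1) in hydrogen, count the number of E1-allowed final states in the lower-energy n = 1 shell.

1

E1 requires Δl = ±1, so l_f ∈ {0, 2}; with 0 ≤ l_f ≤ n_f−1 = 0, the allowed l_f values are {0}.
For l_f = 0: m_f ∈ {m_i−1, m_i, m_i+1} ∩ [−0, 0] = {0} → 1 state.
Total: 1.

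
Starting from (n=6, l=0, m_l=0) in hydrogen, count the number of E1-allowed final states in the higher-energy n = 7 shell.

E1 requires Δl = ±1, so l_f ∈ {-1, 1}; with 0 ≤ l_f ≤ n_f−1 = 6, the allowed l_f values are {1}.
For l_f = 1: m_f ∈ {m_i−1, m_i, m_i+1} ∩ [−1, 1] = {-1, 0, 1} → 3 states.
Total: 3.

3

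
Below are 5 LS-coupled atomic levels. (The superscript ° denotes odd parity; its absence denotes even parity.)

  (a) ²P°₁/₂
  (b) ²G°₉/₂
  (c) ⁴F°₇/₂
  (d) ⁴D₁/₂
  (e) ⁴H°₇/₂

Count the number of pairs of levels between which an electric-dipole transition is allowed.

0

(a)–(b): forbidden (parity, ΔL, ΔJ).
(a)–(c): forbidden (parity, ΔS, ΔL, ΔJ).
(a)–(d): forbidden (ΔS).
(a)–(e): forbidden (parity, ΔS, ΔL, ΔJ).
(b)–(c): forbidden (parity, ΔS).
(b)–(d): forbidden (ΔS, ΔL, ΔJ).
(b)–(e): forbidden (parity, ΔS).
(c)–(d): forbidden (ΔJ).
(c)–(e): forbidden (parity, ΔL).
(d)–(e): forbidden (ΔL, ΔJ).
Allowed pairs: 0 of 10.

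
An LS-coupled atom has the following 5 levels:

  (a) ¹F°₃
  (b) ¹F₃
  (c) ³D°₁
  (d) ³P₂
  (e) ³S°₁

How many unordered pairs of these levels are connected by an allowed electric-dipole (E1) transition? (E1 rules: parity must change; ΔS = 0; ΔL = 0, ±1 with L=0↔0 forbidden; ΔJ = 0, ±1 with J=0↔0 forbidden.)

(a)–(b): allowed.
(a)–(c): forbidden (parity, ΔS, ΔJ).
(a)–(d): forbidden (ΔS, ΔL).
(a)–(e): forbidden (parity, ΔS, ΔL, ΔJ).
(b)–(c): forbidden (ΔS, ΔJ).
(b)–(d): forbidden (parity, ΔS, ΔL).
(b)–(e): forbidden (ΔS, ΔL, ΔJ).
(c)–(d): allowed.
(c)–(e): forbidden (parity, ΔL).
(d)–(e): allowed.
Allowed pairs: 3 of 10.

3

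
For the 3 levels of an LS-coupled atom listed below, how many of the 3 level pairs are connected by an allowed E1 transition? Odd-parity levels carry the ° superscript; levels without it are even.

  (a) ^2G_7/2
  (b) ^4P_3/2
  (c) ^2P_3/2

(a)–(b): forbidden (parity, ΔS, ΔL, ΔJ).
(a)–(c): forbidden (parity, ΔL, ΔJ).
(b)–(c): forbidden (parity, ΔS).
Allowed pairs: 0 of 3.

0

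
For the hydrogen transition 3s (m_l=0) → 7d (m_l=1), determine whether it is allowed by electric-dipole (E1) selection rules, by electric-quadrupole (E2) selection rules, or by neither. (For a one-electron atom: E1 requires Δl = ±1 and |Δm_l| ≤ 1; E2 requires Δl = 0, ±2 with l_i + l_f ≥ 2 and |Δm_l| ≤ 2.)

E2

Δl = 2 − 0 = +2; l_i + l_f = 2.
Δm_l = +1.
E1 (Δl = ±1, |Δm_l| ≤ 1): not satisfied.
E2 (Δl = 0,±2, l_i+l_f ≥ 2, |Δm_l| ≤ 2): satisfied.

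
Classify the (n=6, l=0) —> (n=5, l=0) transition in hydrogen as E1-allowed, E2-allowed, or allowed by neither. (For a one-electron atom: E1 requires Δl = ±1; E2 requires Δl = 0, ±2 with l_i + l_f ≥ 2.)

neither

Δl = 0 − 0 = +0; l_i + l_f = 0.
E1 (Δl = ±1): not satisfied.
E2 (Δl = 0,±2, l_i+l_f ≥ 2): not satisfied.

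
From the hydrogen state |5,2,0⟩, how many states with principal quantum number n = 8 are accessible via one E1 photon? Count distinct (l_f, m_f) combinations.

6

E1 requires Δl = ±1, so l_f ∈ {1, 3}; with 0 ≤ l_f ≤ n_f−1 = 7, the allowed l_f values are {1, 3}.
For l_f = 1: m_f ∈ {m_i−1, m_i, m_i+1} ∩ [−1, 1] = {-1, 0, 1} → 3 states.
For l_f = 3: m_f ∈ {m_i−1, m_i, m_i+1} ∩ [−3, 3] = {-1, 0, 1} → 3 states.
Total: 6.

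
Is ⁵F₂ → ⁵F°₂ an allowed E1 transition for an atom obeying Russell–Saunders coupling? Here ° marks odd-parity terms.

Initial level: S=2, L=3, J=2, parity even. Final level: S=2, L=3, J=2, parity odd.
Parity must change: even → odd — ok.
ΔS = 0: S: 2 → 2 — ok.
ΔL = 0, ±1 (not L=0↔0): L: 3 → 3, ΔL = +0 — ok.
ΔJ = 0, ±1 (not J=0↔0): J: 2 → 2, ΔJ = +0 — ok.
All four E1 rules are satisfied.

allowed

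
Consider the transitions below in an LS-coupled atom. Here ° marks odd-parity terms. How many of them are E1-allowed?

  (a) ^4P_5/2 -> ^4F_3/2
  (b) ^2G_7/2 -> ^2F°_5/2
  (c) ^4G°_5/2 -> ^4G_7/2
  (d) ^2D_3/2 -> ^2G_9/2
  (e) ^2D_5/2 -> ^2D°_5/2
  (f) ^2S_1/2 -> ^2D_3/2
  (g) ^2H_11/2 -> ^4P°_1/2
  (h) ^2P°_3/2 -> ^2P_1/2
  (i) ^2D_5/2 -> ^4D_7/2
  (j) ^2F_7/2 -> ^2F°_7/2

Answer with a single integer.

(a) forbidden (parity, ΔL fail)
(b) allowed
(c) allowed
(d) forbidden (parity, ΔL, ΔJ fail)
(e) allowed
(f) forbidden (parity, ΔL fail)
(g) forbidden (ΔS, ΔL, ΔJ fail)
(h) allowed
(i) forbidden (parity, ΔS fail)
(j) allowed
Total allowed: 5 of 10.

5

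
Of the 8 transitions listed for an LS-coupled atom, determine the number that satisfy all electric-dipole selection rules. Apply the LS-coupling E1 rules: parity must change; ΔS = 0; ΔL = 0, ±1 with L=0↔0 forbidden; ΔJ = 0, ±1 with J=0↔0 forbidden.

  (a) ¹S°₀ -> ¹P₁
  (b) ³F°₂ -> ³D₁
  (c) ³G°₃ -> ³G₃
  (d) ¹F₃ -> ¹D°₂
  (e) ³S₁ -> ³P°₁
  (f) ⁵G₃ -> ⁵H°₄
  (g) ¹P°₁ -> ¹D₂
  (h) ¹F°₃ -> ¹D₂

8

(a) allowed
(b) allowed
(c) allowed
(d) allowed
(e) allowed
(f) allowed
(g) allowed
(h) allowed
Total allowed: 8 of 8.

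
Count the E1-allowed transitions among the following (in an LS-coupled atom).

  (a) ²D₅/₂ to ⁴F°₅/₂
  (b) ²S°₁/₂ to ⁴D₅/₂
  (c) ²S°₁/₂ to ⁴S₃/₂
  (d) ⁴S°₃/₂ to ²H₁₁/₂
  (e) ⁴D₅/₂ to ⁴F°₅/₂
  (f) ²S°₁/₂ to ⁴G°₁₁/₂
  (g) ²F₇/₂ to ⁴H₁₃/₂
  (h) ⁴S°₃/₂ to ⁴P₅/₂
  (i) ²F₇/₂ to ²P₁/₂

(a) forbidden (ΔS fails)
(b) forbidden (ΔS, ΔL, ΔJ fail)
(c) forbidden (ΔS, ΔL fail)
(d) forbidden (ΔS, ΔL, ΔJ fail)
(e) allowed
(f) forbidden (parity, ΔS, ΔL, ΔJ fail)
(g) forbidden (parity, ΔS, ΔL, ΔJ fail)
(h) allowed
(i) forbidden (parity, ΔL, ΔJ fail)
Total allowed: 2 of 9.

2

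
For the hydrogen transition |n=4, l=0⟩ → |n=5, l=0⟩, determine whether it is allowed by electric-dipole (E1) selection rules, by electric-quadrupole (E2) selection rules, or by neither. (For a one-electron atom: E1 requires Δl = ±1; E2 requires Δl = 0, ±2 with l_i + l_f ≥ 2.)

Δl = 0 − 0 = +0; l_i + l_f = 0.
E1 (Δl = ±1): not satisfied.
E2 (Δl = 0,±2, l_i+l_f ≥ 2): not satisfied.

neither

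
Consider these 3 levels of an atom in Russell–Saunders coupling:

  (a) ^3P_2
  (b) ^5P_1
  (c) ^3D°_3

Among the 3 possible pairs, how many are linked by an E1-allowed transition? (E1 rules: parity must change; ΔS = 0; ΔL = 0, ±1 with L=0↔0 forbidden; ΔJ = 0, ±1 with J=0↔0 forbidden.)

(a)–(b): forbidden (parity, ΔS).
(a)–(c): allowed.
(b)–(c): forbidden (ΔS, ΔJ).
Allowed pairs: 1 of 3.

1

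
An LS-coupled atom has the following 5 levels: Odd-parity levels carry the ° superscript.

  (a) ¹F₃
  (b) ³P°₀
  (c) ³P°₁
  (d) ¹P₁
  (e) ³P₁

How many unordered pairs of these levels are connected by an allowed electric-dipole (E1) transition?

2

(a)–(b): forbidden (ΔS, ΔL, ΔJ).
(a)–(c): forbidden (ΔS, ΔL, ΔJ).
(a)–(d): forbidden (parity, ΔL, ΔJ).
(a)–(e): forbidden (parity, ΔS, ΔL, ΔJ).
(b)–(c): forbidden (parity).
(b)–(d): forbidden (ΔS).
(b)–(e): allowed.
(c)–(d): forbidden (ΔS).
(c)–(e): allowed.
(d)–(e): forbidden (parity, ΔS).
Allowed pairs: 2 of 10.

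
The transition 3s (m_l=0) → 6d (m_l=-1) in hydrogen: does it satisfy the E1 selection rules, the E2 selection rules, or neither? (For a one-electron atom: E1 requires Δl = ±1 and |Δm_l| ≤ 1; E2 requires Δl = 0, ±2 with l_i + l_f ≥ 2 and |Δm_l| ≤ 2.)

Δl = 2 − 0 = +2; l_i + l_f = 2.
Δm_l = -1.
E1 (Δl = ±1, |Δm_l| ≤ 1): not satisfied.
E2 (Δl = 0,±2, l_i+l_f ≥ 2, |Δm_l| ≤ 2): satisfied.

E2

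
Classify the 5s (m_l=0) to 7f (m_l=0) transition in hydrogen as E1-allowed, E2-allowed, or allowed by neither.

Δl = 3 − 0 = +3; l_i + l_f = 3.
Δm_l = +0.
E1 (Δl = ±1, |Δm_l| ≤ 1): not satisfied.
E2 (Δl = 0,±2, l_i+l_f ≥ 2, |Δm_l| ≤ 2): not satisfied.

neither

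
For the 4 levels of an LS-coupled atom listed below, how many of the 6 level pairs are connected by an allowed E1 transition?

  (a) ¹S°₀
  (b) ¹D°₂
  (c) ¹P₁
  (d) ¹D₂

(a)–(b): forbidden (parity, ΔL, ΔJ).
(a)–(c): allowed.
(a)–(d): forbidden (ΔL, ΔJ).
(b)–(c): allowed.
(b)–(d): allowed.
(c)–(d): forbidden (parity).
Allowed pairs: 3 of 6.

3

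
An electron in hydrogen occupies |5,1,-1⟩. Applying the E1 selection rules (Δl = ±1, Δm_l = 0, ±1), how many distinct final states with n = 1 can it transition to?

E1 requires Δl = ±1, so l_f ∈ {0, 2}; with 0 ≤ l_f ≤ n_f−1 = 0, the allowed l_f values are {0}.
For l_f = 0: m_f ∈ {m_i−1, m_i, m_i+1} ∩ [−0, 0] = {0} → 1 state.
Total: 1.

1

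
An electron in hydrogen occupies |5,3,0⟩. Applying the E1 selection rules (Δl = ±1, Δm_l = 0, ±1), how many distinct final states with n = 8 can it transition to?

6

E1 requires Δl = ±1, so l_f ∈ {2, 4}; with 0 ≤ l_f ≤ n_f−1 = 7, the allowed l_f values are {2, 4}.
For l_f = 2: m_f ∈ {m_i−1, m_i, m_i+1} ∩ [−2, 2] = {-1, 0, 1} → 3 states.
For l_f = 4: m_f ∈ {m_i−1, m_i, m_i+1} ∩ [−4, 4] = {-1, 0, 1} → 3 states.
Total: 6.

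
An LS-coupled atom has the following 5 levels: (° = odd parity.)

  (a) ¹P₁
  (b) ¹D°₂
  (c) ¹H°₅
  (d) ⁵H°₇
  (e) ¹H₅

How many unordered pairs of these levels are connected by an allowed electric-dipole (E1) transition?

2

(a)–(b): allowed.
(a)–(c): forbidden (ΔL, ΔJ).
(a)–(d): forbidden (ΔS, ΔL, ΔJ).
(a)–(e): forbidden (parity, ΔL, ΔJ).
(b)–(c): forbidden (parity, ΔL, ΔJ).
(b)–(d): forbidden (parity, ΔS, ΔL, ΔJ).
(b)–(e): forbidden (ΔL, ΔJ).
(c)–(d): forbidden (parity, ΔS, ΔJ).
(c)–(e): allowed.
(d)–(e): forbidden (ΔS, ΔJ).
Allowed pairs: 2 of 10.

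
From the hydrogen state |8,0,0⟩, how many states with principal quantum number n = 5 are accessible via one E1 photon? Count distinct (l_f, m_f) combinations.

3

E1 requires Δl = ±1, so l_f ∈ {-1, 1}; with 0 ≤ l_f ≤ n_f−1 = 4, the allowed l_f values are {1}.
For l_f = 1: m_f ∈ {m_i−1, m_i, m_i+1} ∩ [−1, 1] = {-1, 0, 1} → 3 states.
Total: 3.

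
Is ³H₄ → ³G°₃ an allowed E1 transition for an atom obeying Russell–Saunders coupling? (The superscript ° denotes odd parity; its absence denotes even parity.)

allowed

Initial level: S=1, L=5, J=4, parity even. Final level: S=1, L=4, J=3, parity odd.
Parity must change: even → odd — ✓.
ΔS = 0: S: 1 → 1 — ✓.
ΔL = 0, ±1 (not L=0↔0): L: 5 → 4, ΔL = -1 — ✓.
ΔJ = 0, ±1 (not J=0↔0): J: 4 → 3, ΔJ = -1 — ✓.
All four E1 rules are satisfied.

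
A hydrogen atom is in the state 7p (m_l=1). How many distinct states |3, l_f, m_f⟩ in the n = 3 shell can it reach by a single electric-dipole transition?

4

E1 requires Δl = ±1, so l_f ∈ {0, 2}; with 0 ≤ l_f ≤ n_f−1 = 2, the allowed l_f values are {0, 2}.
For l_f = 0: m_f ∈ {m_i−1, m_i, m_i+1} ∩ [−0, 0] = {0} → 1 state.
For l_f = 2: m_f ∈ {m_i−1, m_i, m_i+1} ∩ [−2, 2] = {0, 1, 2} → 3 states.
Total: 4.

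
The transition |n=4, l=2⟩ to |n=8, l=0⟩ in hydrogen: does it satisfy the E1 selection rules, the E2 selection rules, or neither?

Δl = 0 − 2 = -2; l_i + l_f = 2.
E1 (Δl = ±1): not satisfied.
E2 (Δl = 0,±2, l_i+l_f ≥ 2): satisfied.

E2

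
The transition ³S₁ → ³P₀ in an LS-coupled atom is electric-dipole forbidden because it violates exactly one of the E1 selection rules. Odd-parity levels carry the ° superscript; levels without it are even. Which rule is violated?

Initial level: S=1, L=0, J=1, parity even. Final level: S=1, L=1, J=0, parity even.
ΔS = 0: S: 1 → 1 — ok.
Parity must change: even → even — fails.
ΔL = 0, ±1 (not L=0↔0): L: 0 → 1, ΔL = +1 — ok.
ΔJ = 0, ±1 (not J=0↔0): J: 1 → 0, ΔJ = -1 — ok.

parity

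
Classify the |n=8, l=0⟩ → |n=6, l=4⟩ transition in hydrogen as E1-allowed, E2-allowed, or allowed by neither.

Δl = 4 − 0 = +4; l_i + l_f = 4.
E1 (Δl = ±1): not satisfied.
E2 (Δl = 0,±2, l_i+l_f ≥ 2): not satisfied.

neither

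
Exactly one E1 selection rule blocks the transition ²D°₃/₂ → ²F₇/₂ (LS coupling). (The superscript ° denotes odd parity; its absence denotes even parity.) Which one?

the ΔJ = 0, ±1 rule

Initial level: S=1/2, L=2, J=3/2, parity odd. Final level: S=1/2, L=3, J=7/2, parity even.
ΔS = 0: S: 1/2 → 1/2 — ✓.
ΔJ = 0, ±1 (not J=0↔0): J: 3/2 → 7/2, ΔJ = +2 — ✗.
ΔL = 0, ±1 (not L=0↔0): L: 2 → 3, ΔL = +1 — ✓.
Parity must change: odd → even — ✓.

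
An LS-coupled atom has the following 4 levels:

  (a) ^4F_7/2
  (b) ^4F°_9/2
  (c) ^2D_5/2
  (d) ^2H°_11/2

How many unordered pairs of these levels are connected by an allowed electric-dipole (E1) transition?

1

(a)–(b): allowed.
(a)–(c): forbidden (parity, ΔS).
(a)–(d): forbidden (ΔS, ΔL, ΔJ).
(b)–(c): forbidden (ΔS, ΔJ).
(b)–(d): forbidden (parity, ΔS, ΔL).
(c)–(d): forbidden (ΔL, ΔJ).
Allowed pairs: 1 of 6.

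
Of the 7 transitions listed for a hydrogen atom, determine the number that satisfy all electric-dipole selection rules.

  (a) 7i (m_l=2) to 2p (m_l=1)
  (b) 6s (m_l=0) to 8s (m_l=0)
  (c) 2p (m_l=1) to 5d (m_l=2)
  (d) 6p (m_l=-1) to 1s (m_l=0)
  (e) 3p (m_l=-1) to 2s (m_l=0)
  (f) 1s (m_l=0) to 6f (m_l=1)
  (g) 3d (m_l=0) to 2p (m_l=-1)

4

(a) forbidden — Δl = -5 (E1 requires Δl = ±1)
(b) forbidden — Δl = +0 (E1 requires Δl = ±1)
(c) allowed
(d) allowed
(e) allowed
(f) forbidden — Δl = +3 (E1 requires Δl = ±1)
(g) allowed
Total allowed: 4 of 7.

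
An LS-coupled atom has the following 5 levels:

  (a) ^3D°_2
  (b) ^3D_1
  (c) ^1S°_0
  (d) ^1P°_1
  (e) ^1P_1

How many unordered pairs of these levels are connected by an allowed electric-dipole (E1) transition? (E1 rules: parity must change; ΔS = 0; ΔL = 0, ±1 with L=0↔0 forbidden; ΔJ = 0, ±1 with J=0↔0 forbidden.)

(a)–(b): allowed.
(a)–(c): forbidden (parity, ΔS, ΔL, ΔJ).
(a)–(d): forbidden (parity, ΔS).
(a)–(e): forbidden (ΔS).
(b)–(c): forbidden (ΔS, ΔL).
(b)–(d): forbidden (ΔS).
(b)–(e): forbidden (parity, ΔS).
(c)–(d): forbidden (parity).
(c)–(e): allowed.
(d)–(e): allowed.
Allowed pairs: 3 of 10.

3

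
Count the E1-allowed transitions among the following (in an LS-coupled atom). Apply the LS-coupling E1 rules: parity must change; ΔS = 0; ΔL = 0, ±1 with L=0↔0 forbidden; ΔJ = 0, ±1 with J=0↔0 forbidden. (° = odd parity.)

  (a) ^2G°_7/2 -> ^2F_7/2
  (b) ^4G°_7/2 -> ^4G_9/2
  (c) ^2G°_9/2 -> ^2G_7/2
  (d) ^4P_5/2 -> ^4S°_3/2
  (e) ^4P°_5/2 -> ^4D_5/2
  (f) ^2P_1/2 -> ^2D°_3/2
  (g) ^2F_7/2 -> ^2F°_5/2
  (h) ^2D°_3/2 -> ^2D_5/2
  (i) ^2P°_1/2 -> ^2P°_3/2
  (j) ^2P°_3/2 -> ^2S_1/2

9

(a) allowed
(b) allowed
(c) allowed
(d) allowed
(e) allowed
(f) allowed
(g) allowed
(h) allowed
(i) forbidden (parity fails)
(j) allowed
Total allowed: 9 of 10.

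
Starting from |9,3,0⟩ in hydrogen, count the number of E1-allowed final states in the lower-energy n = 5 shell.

6

E1 requires Δl = ±1, so l_f ∈ {2, 4}; with 0 ≤ l_f ≤ n_f−1 = 4, the allowed l_f values are {2, 4}.
For l_f = 2: m_f ∈ {m_i−1, m_i, m_i+1} ∩ [−2, 2] = {-1, 0, 1} → 3 states.
For l_f = 4: m_f ∈ {m_i−1, m_i, m_i+1} ∩ [−4, 4] = {-1, 0, 1} → 3 states.
Total: 6.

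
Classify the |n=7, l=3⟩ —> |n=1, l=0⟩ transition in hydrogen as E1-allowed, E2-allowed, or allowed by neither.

neither

Δl = 0 − 3 = -3; l_i + l_f = 3.
E1 (Δl = ±1): not satisfied.
E2 (Δl = 0,±2, l_i+l_f ≥ 2): not satisfied.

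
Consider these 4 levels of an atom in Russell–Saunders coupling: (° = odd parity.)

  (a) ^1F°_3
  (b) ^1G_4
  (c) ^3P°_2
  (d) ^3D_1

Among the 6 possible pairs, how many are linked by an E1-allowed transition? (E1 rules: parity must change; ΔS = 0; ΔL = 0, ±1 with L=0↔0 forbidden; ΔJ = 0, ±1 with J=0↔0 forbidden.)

2

(a)–(b): allowed.
(a)–(c): forbidden (parity, ΔS, ΔL).
(a)–(d): forbidden (ΔS, ΔJ).
(b)–(c): forbidden (ΔS, ΔL, ΔJ).
(b)–(d): forbidden (parity, ΔS, ΔL, ΔJ).
(c)–(d): allowed.
Allowed pairs: 2 of 6.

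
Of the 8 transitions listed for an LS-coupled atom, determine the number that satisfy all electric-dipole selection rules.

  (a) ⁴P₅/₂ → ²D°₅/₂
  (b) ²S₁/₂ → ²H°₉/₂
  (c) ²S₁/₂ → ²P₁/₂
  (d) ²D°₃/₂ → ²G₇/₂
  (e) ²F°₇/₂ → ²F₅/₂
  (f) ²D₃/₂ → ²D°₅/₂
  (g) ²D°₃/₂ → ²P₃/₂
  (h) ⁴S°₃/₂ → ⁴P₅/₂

4

(a) forbidden (ΔS fails)
(b) forbidden (ΔL, ΔJ fail)
(c) forbidden (parity fails)
(d) forbidden (ΔL, ΔJ fail)
(e) allowed
(f) allowed
(g) allowed
(h) allowed
Total allowed: 4 of 8.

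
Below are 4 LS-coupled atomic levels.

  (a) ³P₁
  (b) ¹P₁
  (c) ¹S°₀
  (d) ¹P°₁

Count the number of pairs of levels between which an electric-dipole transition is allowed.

2

(a)–(b): forbidden (parity, ΔS).
(a)–(c): forbidden (ΔS).
(a)–(d): forbidden (ΔS).
(b)–(c): allowed.
(b)–(d): allowed.
(c)–(d): forbidden (parity).
Allowed pairs: 2 of 6.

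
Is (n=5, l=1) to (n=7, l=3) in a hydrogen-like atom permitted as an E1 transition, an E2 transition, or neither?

Δl = 3 − 1 = +2; l_i + l_f = 4.
E1 (Δl = ±1): not satisfied.
E2 (Δl = 0,±2, l_i+l_f ≥ 2): satisfied.

E2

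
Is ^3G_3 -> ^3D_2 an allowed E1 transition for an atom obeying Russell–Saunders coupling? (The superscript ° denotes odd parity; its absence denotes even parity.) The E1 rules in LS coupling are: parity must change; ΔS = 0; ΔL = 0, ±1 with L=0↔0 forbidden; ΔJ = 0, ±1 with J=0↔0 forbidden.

ΔJ = 0, ±1 (not J=0↔0): J: 3 → 2, ΔJ = -1 — ✓.
Parity must change: even → even — ✗.
ΔL = 0, ±1 (not L=0↔0): L: 4 → 2, ΔL = -2 — ✗.
ΔS = 0: S: 1 → 1 — ✓.
Rule(s) violated: parity, ΔL.

forbidden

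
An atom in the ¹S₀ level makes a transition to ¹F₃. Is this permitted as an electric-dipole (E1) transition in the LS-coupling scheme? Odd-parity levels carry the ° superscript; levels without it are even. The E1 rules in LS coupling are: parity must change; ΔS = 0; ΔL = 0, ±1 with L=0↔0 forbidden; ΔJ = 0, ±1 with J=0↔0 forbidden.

ΔL = 0, ±1 (not L=0↔0): L: 0 → 3, ΔL = +3 — fails.
Parity must change: even → even — fails.
ΔJ = 0, ±1 (not J=0↔0): J: 0 → 3, ΔJ = +3 — fails.
ΔS = 0: S: 0 → 0 — passes.
Rule(s) violated: parity, ΔL, ΔJ.

forbidden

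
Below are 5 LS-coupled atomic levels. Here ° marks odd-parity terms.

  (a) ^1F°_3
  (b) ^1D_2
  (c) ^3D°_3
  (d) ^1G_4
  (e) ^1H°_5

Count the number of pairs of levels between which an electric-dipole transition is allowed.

3

(a)–(b): allowed.
(a)–(c): forbidden (parity, ΔS).
(a)–(d): allowed.
(a)–(e): forbidden (parity, ΔL, ΔJ).
(b)–(c): forbidden (ΔS).
(b)–(d): forbidden (parity, ΔL, ΔJ).
(b)–(e): forbidden (ΔL, ΔJ).
(c)–(d): forbidden (ΔS, ΔL).
(c)–(e): forbidden (parity, ΔS, ΔL, ΔJ).
(d)–(e): allowed.
Allowed pairs: 3 of 10.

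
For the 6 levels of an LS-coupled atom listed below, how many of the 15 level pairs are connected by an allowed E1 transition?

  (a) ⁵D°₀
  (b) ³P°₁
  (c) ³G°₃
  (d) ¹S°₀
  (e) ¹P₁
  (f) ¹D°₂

2

(a)–(b): forbidden (parity, ΔS).
(a)–(c): forbidden (parity, ΔS, ΔL, ΔJ).
(a)–(d): forbidden (parity, ΔS, ΔL, ΔJ).
(a)–(e): forbidden (ΔS).
(a)–(f): forbidden (parity, ΔS, ΔJ).
(b)–(c): forbidden (parity, ΔL, ΔJ).
(b)–(d): forbidden (parity, ΔS).
(b)–(e): forbidden (ΔS).
(b)–(f): forbidden (parity, ΔS).
(c)–(d): forbidden (parity, ΔS, ΔL, ΔJ).
(c)–(e): forbidden (ΔS, ΔL, ΔJ).
(c)–(f): forbidden (parity, ΔS, ΔL).
(d)–(e): allowed.
(d)–(f): forbidden (parity, ΔL, ΔJ).
(e)–(f): allowed.
Allowed pairs: 2 of 15.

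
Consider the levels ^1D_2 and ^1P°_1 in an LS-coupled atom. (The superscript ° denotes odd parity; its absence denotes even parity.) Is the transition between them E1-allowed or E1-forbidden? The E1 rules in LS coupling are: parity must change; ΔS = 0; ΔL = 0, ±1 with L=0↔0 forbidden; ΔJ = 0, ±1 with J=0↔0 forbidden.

allowed

Reading off the term symbols: S 0→0, L 2→1, J 2→1, parity even→odd.
Parity must change: even → odd — passes.
ΔS = 0: S: 0 → 0 — passes.
ΔL = 0, ±1 (not L=0↔0): L: 2 → 1, ΔL = -1 — passes.
ΔJ = 0, ±1 (not J=0↔0): J: 2 → 1, ΔJ = -1 — passes.
All four E1 rules are satisfied.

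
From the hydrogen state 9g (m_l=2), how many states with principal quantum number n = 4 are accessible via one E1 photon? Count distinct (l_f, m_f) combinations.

E1 requires Δl = ±1, so l_f ∈ {3, 5}; with 0 ≤ l_f ≤ n_f−1 = 3, the allowed l_f values are {3}.
For l_f = 3: m_f ∈ {m_i−1, m_i, m_i+1} ∩ [−3, 3] = {1, 2, 3} → 3 states.
Total: 3.

3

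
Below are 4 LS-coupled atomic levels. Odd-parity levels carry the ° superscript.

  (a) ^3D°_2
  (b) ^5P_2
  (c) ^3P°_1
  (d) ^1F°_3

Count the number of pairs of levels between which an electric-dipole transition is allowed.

0

(a)–(b): forbidden (ΔS).
(a)–(c): forbidden (parity).
(a)–(d): forbidden (parity, ΔS).
(b)–(c): forbidden (ΔS).
(b)–(d): forbidden (ΔS, ΔL).
(c)–(d): forbidden (parity, ΔS, ΔL, ΔJ).
Allowed pairs: 0 of 6.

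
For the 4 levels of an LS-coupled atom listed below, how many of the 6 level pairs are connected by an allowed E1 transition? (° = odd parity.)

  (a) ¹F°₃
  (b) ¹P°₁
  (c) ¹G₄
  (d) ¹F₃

(a)–(b): forbidden (parity, ΔL, ΔJ).
(a)–(c): allowed.
(a)–(d): allowed.
(b)–(c): forbidden (ΔL, ΔJ).
(b)–(d): forbidden (ΔL, ΔJ).
(c)–(d): forbidden (parity).
Allowed pairs: 2 of 6.

2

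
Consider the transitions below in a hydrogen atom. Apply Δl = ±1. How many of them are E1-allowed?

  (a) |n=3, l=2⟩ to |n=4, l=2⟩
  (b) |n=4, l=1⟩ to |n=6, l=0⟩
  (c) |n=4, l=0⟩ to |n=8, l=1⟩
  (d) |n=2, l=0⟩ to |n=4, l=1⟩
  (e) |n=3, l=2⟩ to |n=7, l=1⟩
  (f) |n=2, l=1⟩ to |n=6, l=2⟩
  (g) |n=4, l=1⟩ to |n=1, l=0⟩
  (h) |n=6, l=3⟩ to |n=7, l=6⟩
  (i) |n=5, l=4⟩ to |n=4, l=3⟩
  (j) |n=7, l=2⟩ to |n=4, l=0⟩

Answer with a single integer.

7

(a) forbidden — Δl = +0 (E1 requires Δl = ±1)
(b) allowed
(c) allowed
(d) allowed
(e) allowed
(f) allowed
(g) allowed
(h) forbidden — Δl = +3 (E1 requires Δl = ±1)
(i) allowed
(j) forbidden — Δl = -2 (E1 requires Δl = ±1)
Total allowed: 7 of 10.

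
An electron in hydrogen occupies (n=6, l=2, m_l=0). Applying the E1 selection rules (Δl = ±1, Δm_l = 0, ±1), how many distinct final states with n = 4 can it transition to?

6

E1 requires Δl = ±1, so l_f ∈ {1, 3}; with 0 ≤ l_f ≤ n_f−1 = 3, the allowed l_f values are {1, 3}.
For l_f = 1: m_f ∈ {m_i−1, m_i, m_i+1} ∩ [−1, 1] = {-1, 0, 1} → 3 states.
For l_f = 3: m_f ∈ {m_i−1, m_i, m_i+1} ∩ [−3, 3] = {-1, 0, 1} → 3 states.
Total: 6.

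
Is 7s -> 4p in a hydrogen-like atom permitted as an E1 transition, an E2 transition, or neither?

Δl = 1 − 0 = +1; l_i + l_f = 1.
E1 (Δl = ±1): satisfied.
E2 (Δl = 0,±2, l_i+l_f ≥ 2): not satisfied.

E1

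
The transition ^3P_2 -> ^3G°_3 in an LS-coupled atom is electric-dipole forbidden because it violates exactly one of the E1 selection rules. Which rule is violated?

Initial level: S=1, L=1, J=2, parity even. Final level: S=1, L=4, J=3, parity odd.
Parity must change: even → odd — passes.
ΔS = 0: S: 1 → 1 — passes.
ΔL = 0, ±1 (not L=0↔0): L: 1 → 4, ΔL = +3 — fails.
ΔJ = 0, ±1 (not J=0↔0): J: 2 → 3, ΔJ = +1 — passes.

the ΔL = 0, ±1 rule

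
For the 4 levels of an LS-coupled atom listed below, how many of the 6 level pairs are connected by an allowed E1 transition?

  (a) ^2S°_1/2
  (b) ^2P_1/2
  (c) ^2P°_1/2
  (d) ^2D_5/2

(a)–(b): allowed.
(a)–(c): forbidden (parity).
(a)–(d): forbidden (ΔL, ΔJ).
(b)–(c): allowed.
(b)–(d): forbidden (parity, ΔJ).
(c)–(d): forbidden (ΔJ).
Allowed pairs: 2 of 6.

2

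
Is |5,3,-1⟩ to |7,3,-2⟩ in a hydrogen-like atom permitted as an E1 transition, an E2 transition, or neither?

E2

Δl = 3 − 3 = +0; l_i + l_f = 6.
Δm_l = -1.
E1 (Δl = ±1, |Δm_l| ≤ 1): not satisfied.
E2 (Δl = 0,±2, l_i+l_f ≥ 2, |Δm_l| ≤ 2): satisfied.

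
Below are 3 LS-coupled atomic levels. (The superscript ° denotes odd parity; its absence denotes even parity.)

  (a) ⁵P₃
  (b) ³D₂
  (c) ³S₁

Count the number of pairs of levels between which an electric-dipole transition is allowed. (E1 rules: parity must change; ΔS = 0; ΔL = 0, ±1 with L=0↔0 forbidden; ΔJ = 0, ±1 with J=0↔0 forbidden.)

(a)–(b): forbidden (parity, ΔS).
(a)–(c): forbidden (parity, ΔS, ΔJ).
(b)–(c): forbidden (parity, ΔL).
Allowed pairs: 0 of 3.

0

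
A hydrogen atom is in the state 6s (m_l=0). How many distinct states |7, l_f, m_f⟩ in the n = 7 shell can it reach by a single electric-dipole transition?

E1 requires Δl = ±1, so l_f ∈ {-1, 1}; with 0 ≤ l_f ≤ n_f−1 = 6, the allowed l_f values are {1}.
For l_f = 1: m_f ∈ {m_i−1, m_i, m_i+1} ∩ [−1, 1] = {-1, 0, 1} → 3 states.
Total: 3.

3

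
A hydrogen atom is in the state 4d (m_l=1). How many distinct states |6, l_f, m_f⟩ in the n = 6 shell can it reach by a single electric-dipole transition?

5

E1 requires Δl = ±1, so l_f ∈ {1, 3}; with 0 ≤ l_f ≤ n_f−1 = 5, the allowed l_f values are {1, 3}.
For l_f = 1: m_f ∈ {m_i−1, m_i, m_i+1} ∩ [−1, 1] = {0, 1} → 2 states.
For l_f = 3: m_f ∈ {m_i−1, m_i, m_i+1} ∩ [−3, 3] = {0, 1, 2} → 3 states.
Total: 5.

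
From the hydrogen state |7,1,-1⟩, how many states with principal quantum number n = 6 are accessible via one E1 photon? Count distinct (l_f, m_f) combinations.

4

E1 requires Δl = ±1, so l_f ∈ {0, 2}; with 0 ≤ l_f ≤ n_f−1 = 5, the allowed l_f values are {0, 2}.
For l_f = 0: m_f ∈ {m_i−1, m_i, m_i+1} ∩ [−0, 0] = {0} → 1 state.
For l_f = 2: m_f ∈ {m_i−1, m_i, m_i+1} ∩ [−2, 2] = {-2, -1, 0} → 3 states.
Total: 4.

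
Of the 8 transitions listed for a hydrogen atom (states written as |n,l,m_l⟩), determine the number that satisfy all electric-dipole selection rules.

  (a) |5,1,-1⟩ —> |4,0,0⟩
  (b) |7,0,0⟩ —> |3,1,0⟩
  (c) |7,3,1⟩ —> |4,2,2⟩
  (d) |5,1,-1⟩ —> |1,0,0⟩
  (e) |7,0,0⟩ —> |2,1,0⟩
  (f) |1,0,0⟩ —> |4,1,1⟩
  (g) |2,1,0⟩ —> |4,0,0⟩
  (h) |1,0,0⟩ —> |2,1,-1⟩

8

(a) allowed
(b) allowed
(c) allowed
(d) allowed
(e) allowed
(f) allowed
(g) allowed
(h) allowed
Total allowed: 8 of 8.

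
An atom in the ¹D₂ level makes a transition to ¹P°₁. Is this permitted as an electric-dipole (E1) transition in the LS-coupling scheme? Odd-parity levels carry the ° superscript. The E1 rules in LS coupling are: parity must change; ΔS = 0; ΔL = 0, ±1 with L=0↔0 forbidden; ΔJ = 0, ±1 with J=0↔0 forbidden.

allowed

Parity must change: even → odd — ok.
ΔS = 0: S: 0 → 0 — ok.
ΔL = 0, ±1 (not L=0↔0): L: 2 → 1, ΔL = -1 — ok.
ΔJ = 0, ±1 (not J=0↔0): J: 2 → 1, ΔJ = -1 — ok.
All four E1 rules are satisfied.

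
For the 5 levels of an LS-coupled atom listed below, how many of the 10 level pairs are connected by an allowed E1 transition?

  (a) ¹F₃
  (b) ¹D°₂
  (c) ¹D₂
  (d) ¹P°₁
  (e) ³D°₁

3

(a)–(b): allowed.
(a)–(c): forbidden (parity).
(a)–(d): forbidden (ΔL, ΔJ).
(a)–(e): forbidden (ΔS, ΔJ).
(b)–(c): allowed.
(b)–(d): forbidden (parity).
(b)–(e): forbidden (parity, ΔS).
(c)–(d): allowed.
(c)–(e): forbidden (ΔS).
(d)–(e): forbidden (parity, ΔS).
Allowed pairs: 3 of 10.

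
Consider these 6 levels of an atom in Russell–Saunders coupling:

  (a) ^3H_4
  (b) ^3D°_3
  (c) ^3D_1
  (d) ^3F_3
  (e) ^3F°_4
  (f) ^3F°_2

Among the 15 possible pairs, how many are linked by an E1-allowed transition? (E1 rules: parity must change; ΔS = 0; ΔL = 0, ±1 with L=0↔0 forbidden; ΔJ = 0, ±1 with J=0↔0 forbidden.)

(a)–(b): forbidden (ΔL).
(a)–(c): forbidden (parity, ΔL, ΔJ).
(a)–(d): forbidden (parity, ΔL).
(a)–(e): forbidden (ΔL).
(a)–(f): forbidden (ΔL, ΔJ).
(b)–(c): forbidden (ΔJ).
(b)–(d): allowed.
(b)–(e): forbidden (parity).
(b)–(f): forbidden (parity).
(c)–(d): forbidden (parity, ΔJ).
(c)–(e): forbidden (ΔJ).
(c)–(f): allowed.
(d)–(e): allowed.
(d)–(f): allowed.
(e)–(f): forbidden (parity, ΔJ).
Allowed pairs: 4 of 15.

4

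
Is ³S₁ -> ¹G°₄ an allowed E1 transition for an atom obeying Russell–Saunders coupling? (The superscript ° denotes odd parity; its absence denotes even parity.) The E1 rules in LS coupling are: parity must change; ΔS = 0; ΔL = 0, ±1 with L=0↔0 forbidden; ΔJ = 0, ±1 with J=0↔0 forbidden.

Parity must change: even → odd — satisfied.
ΔS = 0: S: 1 → 0 — violated.
ΔL = 0, ±1 (not L=0↔0): L: 0 → 4, ΔL = +4 — violated.
ΔJ = 0, ±1 (not J=0↔0): J: 1 → 4, ΔJ = +3 — violated.
Rule(s) violated: ΔS, ΔL, ΔJ.

forbidden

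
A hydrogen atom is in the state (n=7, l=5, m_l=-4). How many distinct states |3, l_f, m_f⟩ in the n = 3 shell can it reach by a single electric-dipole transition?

0

E1 requires l_f ∈ {4, 6}, but neither lies in [0, 2], so no final state is reachable.
Total: 0.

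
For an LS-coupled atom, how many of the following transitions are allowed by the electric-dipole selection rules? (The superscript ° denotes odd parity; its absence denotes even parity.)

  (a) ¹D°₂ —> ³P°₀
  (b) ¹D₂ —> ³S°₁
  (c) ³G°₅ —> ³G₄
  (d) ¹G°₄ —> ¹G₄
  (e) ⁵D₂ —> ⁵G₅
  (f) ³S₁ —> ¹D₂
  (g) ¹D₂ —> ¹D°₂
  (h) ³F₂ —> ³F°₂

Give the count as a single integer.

(a) forbidden (parity, ΔS, ΔJ fail)
(b) forbidden (ΔS, ΔL fail)
(c) allowed
(d) allowed
(e) forbidden (parity, ΔL, ΔJ fail)
(f) forbidden (parity, ΔS, ΔL fail)
(g) allowed
(h) allowed
Total allowed: 4 of 8.

4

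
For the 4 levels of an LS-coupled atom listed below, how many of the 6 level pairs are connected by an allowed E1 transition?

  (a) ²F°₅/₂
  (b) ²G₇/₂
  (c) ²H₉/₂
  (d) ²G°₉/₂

(a)–(b): allowed.
(a)–(c): forbidden (ΔL, ΔJ).
(a)–(d): forbidden (parity, ΔJ).
(b)–(c): forbidden (parity).
(b)–(d): allowed.
(c)–(d): allowed.
Allowed pairs: 3 of 6.

3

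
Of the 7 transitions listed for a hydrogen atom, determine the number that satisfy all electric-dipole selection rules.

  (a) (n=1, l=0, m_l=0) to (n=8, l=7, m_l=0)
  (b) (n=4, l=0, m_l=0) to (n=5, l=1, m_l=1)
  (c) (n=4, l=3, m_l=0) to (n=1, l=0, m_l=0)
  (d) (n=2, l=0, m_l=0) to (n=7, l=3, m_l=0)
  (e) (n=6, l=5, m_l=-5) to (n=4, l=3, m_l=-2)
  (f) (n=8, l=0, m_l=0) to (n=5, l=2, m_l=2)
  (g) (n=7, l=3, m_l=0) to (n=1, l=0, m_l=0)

1

(a) forbidden — Δl = +7 (E1 requires Δl = ±1)
(b) allowed
(c) forbidden — Δl = -3 (E1 requires Δl = ±1)
(d) forbidden — Δl = +3 (E1 requires Δl = ±1)
(e) forbidden — Δl = -2 (E1 requires Δl = ±1); Δm_l = +3 (E1 requires Δm_l = 0, ±1)
(f) forbidden — Δl = +2 (E1 requires Δl = ±1); Δm_l = +2 (E1 requires Δm_l = 0, ±1)
(g) forbidden — Δl = -3 (E1 requires Δl = ±1)
Total allowed: 1 of 7.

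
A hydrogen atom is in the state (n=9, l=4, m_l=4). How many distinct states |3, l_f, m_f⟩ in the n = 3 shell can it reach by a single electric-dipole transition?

E1 requires l_f ∈ {3, 5}, but neither lies in [0, 2], so no final state is reachable.
Total: 0.

0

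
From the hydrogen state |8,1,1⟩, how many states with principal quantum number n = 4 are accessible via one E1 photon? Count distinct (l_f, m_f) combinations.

E1 requires Δl = ±1, so l_f ∈ {0, 2}; with 0 ≤ l_f ≤ n_f−1 = 3, the allowed l_f values are {0, 2}.
For l_f = 0: m_f ∈ {m_i−1, m_i, m_i+1} ∩ [−0, 0] = {0} → 1 state.
For l_f = 2: m_f ∈ {m_i−1, m_i, m_i+1} ∩ [−2, 2] = {0, 1, 2} → 3 states.
Total: 4.

4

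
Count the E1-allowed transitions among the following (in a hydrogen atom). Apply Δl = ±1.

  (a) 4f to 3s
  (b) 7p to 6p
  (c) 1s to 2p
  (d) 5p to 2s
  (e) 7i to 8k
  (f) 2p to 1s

4

(a) forbidden — Δl = -3 (E1 requires Δl = ±1)
(b) forbidden — Δl = +0 (E1 requires Δl = ±1)
(c) allowed
(d) allowed
(e) allowed
(f) allowed
Total allowed: 4 of 6.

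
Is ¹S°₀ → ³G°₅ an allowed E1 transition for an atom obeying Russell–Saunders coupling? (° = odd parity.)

Parity must change: odd → odd — ✗.
ΔS = 0: S: 0 → 1 — ✗.
ΔL = 0, ±1 (not L=0↔0): L: 0 → 4, ΔL = +4 — ✗.
ΔJ = 0, ±1 (not J=0↔0): J: 0 → 5, ΔJ = +5 — ✗.
Rule(s) violated: parity, ΔS, ΔL, ΔJ.

forbidden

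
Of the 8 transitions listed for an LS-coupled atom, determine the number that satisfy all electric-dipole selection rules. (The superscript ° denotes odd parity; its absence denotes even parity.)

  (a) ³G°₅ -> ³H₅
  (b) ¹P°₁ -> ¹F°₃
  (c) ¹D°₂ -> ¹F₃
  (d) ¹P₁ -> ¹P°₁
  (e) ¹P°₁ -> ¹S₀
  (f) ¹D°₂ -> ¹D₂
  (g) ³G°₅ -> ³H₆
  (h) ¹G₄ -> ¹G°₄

7

(a) allowed
(b) forbidden (parity, ΔL, ΔJ fail)
(c) allowed
(d) allowed
(e) allowed
(f) allowed
(g) allowed
(h) allowed
Total allowed: 7 of 8.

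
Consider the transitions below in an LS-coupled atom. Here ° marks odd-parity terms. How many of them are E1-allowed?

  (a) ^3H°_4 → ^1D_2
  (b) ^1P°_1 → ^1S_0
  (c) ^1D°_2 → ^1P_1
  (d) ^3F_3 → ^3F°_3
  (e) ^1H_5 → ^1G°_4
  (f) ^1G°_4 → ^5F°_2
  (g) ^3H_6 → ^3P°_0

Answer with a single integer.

(a) forbidden (ΔS, ΔL, ΔJ fail)
(b) allowed
(c) allowed
(d) allowed
(e) allowed
(f) forbidden (parity, ΔS, ΔJ fail)
(g) forbidden (ΔL, ΔJ fail)
Total allowed: 4 of 7.

4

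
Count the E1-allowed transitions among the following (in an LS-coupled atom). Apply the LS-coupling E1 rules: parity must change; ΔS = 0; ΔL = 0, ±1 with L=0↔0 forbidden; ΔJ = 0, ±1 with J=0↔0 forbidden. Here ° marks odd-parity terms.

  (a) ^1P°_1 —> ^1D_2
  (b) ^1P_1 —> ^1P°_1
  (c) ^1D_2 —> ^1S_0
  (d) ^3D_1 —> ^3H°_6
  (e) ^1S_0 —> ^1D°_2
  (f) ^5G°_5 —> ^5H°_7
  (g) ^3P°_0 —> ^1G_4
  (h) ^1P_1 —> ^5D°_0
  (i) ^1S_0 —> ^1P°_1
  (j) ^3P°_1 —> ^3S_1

(a) allowed
(b) allowed
(c) forbidden (parity, ΔL, ΔJ fail)
(d) forbidden (ΔL, ΔJ fail)
(e) forbidden (ΔL, ΔJ fail)
(f) forbidden (parity, ΔJ fail)
(g) forbidden (ΔS, ΔL, ΔJ fail)
(h) forbidden (ΔS fails)
(i) allowed
(j) allowed
Total allowed: 4 of 10.

4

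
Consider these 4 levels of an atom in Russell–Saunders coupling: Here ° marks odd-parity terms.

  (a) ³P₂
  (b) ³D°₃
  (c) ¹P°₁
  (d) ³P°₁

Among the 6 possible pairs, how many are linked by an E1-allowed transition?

2

(a)–(b): allowed.
(a)–(c): forbidden (ΔS).
(a)–(d): allowed.
(b)–(c): forbidden (parity, ΔS, ΔJ).
(b)–(d): forbidden (parity, ΔJ).
(c)–(d): forbidden (parity, ΔS).
Allowed pairs: 2 of 6.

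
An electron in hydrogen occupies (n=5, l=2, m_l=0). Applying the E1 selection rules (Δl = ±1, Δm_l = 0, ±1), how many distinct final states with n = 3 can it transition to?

E1 requires Δl = ±1, so l_f ∈ {1, 3}; with 0 ≤ l_f ≤ n_f−1 = 2, the allowed l_f values are {1}.
For l_f = 1: m_f ∈ {m_i−1, m_i, m_i+1} ∩ [−1, 1] = {-1, 0, 1} → 3 states.
Total: 3.

3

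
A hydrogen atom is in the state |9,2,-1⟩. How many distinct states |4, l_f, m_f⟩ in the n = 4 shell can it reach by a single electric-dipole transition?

5

E1 requires Δl = ±1, so l_f ∈ {1, 3}; with 0 ≤ l_f ≤ n_f−1 = 3, the allowed l_f values are {1, 3}.
For l_f = 1: m_f ∈ {m_i−1, m_i, m_i+1} ∩ [−1, 1] = {-1, 0} → 2 states.
For l_f = 3: m_f ∈ {m_i−1, m_i, m_i+1} ∩ [−3, 3] = {-2, -1, 0} → 3 states.
Total: 5.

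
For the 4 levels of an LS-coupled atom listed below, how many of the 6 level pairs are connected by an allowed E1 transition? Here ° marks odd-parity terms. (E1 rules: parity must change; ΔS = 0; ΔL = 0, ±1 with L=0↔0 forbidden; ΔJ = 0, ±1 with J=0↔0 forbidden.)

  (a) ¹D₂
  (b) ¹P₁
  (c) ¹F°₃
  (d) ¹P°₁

3

(a)–(b): forbidden (parity).
(a)–(c): allowed.
(a)–(d): allowed.
(b)–(c): forbidden (ΔL, ΔJ).
(b)–(d): allowed.
(c)–(d): forbidden (parity, ΔL, ΔJ).
Allowed pairs: 3 of 6.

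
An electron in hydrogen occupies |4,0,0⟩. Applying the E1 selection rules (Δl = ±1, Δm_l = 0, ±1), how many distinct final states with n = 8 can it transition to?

E1 requires Δl = ±1, so l_f ∈ {-1, 1}; with 0 ≤ l_f ≤ n_f−1 = 7, the allowed l_f values are {1}.
For l_f = 1: m_f ∈ {m_i−1, m_i, m_i+1} ∩ [−1, 1] = {-1, 0, 1} → 3 states.
Total: 3.

3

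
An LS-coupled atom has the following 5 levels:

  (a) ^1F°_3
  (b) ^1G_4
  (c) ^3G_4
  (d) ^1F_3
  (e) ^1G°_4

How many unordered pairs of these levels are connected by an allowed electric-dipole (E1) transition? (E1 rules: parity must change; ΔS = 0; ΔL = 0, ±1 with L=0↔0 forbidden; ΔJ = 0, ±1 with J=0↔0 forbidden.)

(a)–(b): allowed.
(a)–(c): forbidden (ΔS).
(a)–(d): allowed.
(a)–(e): forbidden (parity).
(b)–(c): forbidden (parity, ΔS).
(b)–(d): forbidden (parity).
(b)–(e): allowed.
(c)–(d): forbidden (parity, ΔS).
(c)–(e): forbidden (ΔS).
(d)–(e): allowed.
Allowed pairs: 4 of 10.

4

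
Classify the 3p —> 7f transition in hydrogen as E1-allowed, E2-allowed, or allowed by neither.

E2

Δl = 3 − 1 = +2; l_i + l_f = 4.
E1 (Δl = ±1): not satisfied.
E2 (Δl = 0,±2, l_i+l_f ≥ 2): satisfied.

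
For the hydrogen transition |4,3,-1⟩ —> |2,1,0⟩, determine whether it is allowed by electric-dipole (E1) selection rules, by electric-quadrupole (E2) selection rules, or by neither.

E2

Δl = 1 − 3 = -2; l_i + l_f = 4.
Δm_l = +1.
E1 (Δl = ±1, |Δm_l| ≤ 1): not satisfied.
E2 (Δl = 0,±2, l_i+l_f ≥ 2, |Δm_l| ≤ 2): satisfied.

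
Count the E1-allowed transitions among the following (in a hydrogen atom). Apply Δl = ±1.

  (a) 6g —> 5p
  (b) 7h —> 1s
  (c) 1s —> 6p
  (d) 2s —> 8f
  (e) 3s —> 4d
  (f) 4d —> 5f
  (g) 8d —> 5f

(a) forbidden — Δl = -3 (E1 requires Δl = ±1)
(b) forbidden — Δl = -5 (E1 requires Δl = ±1)
(c) allowed
(d) forbidden — Δl = +3 (E1 requires Δl = ±1)
(e) forbidden — Δl = +2 (E1 requires Δl = ±1)
(f) allowed
(g) allowed
Total allowed: 3 of 7.

3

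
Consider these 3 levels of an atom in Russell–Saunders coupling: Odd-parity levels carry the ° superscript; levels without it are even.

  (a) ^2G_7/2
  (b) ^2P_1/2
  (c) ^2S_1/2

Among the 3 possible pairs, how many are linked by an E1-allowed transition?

(a)–(b): forbidden (parity, ΔL, ΔJ).
(a)–(c): forbidden (parity, ΔL, ΔJ).
(b)–(c): forbidden (parity).
Allowed pairs: 0 of 3.

0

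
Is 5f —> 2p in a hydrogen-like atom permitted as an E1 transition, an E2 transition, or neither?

Δl = 1 − 3 = -2; l_i + l_f = 4.
E1 (Δl = ±1): not satisfied.
E2 (Δl = 0,±2, l_i+l_f ≥ 2): satisfied.

E2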